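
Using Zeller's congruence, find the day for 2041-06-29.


Saturday

Zeller's congruence:
q=29, m=6, k=41, j=20
h = (29 + ⌊13×7/5⌋ + 41 + ⌊41/4⌋ + ⌊20/4⌋ - 2×20) mod 7
= (29 + 18 + 41 + 10 + 5 - 40) mod 7
= 63 mod 7 = 0
h=0 → Saturday


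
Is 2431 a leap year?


Rules: divisible by 4 AND (not by 100 OR by 400)
2431 ÷ 4 = 607 remainder 3 → not divisible by 4
Not divisible by 4 → not a leap year

No


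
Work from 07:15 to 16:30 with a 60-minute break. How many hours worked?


Total time = (16×60+30) - (7×60+15)
= 990 - 435 = 555 min
Minus break: 555 - 60 = 495 min
= 8h 15m

8h 15m (495 minutes)


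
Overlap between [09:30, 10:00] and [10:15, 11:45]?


0 minutes

Meeting A: 570-600 (in minutes from midnight)
Meeting B: 615-705
Overlap start = max(570, 615) = 615
Overlap end = min(600, 705) = 600
Overlap = max(0, 600 - 615) = 0 min


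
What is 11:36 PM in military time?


23:36

Input: 11:36 PM
PM: 11 + 12 = 23


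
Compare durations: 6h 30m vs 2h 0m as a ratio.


Duration 1: 390 minutes
Duration 2: 120 minutes
Ratio = 390:120
GCD = 30
Simplified = 13:4
As a decimal: 13/4 = 3.25

13:4 (3.25)


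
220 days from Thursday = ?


Start: Thursday (index 3)
(3 + 220) mod 7
= 223 mod 7
= 6
Index 6 → Sunday

Sunday


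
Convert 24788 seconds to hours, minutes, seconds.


Hours: 24788 ÷ 3600 = 6 remainder 3188
Minutes: 3188 ÷ 60 = 53 remainder 8
Seconds: 8

6h 53m 8s


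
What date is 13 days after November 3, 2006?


Start: November 3, 2006
Add 13 days
November 3 + 13 = November 16, 2006

November 16, 2006


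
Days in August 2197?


Month: August (month 8)
August has 31 days

31 days


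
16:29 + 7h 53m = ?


Start: 989 minutes from midnight
Add: 473 minutes
Total: 1462 minutes
Hours: 1462 ÷ 60 = 24 remainder 22
24 ≥ 24 → 24 - 24 = 0 (next day)

00:22 (next day)


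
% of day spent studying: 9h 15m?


38.5%

Time: 555 minutes
Day: 1440 minutes
Percentage = (555/1440) × 100 ≈ 38.5%


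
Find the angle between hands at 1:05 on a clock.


Hour hand = 1×30 + 5×0.5 = 32.5°
Minute hand = 5×6 = 30°
Difference = |32.5 - 30| = 2.5°

2.5°


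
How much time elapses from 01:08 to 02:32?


End time in minutes: 2×60 + 32 = 152
Start time in minutes: 1×60 + 8 = 68
Difference = 152 - 68 = 84 minutes
= 1 hours 24 minutes

1h 24m


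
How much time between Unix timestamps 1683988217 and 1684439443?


Difference = 1684439443 - 1683988217 = 451226 seconds
In hours: 451226 / 3600 ≈ 125.3
In days: 451226 / 86400 ≈ 5.22

451226 seconds (125.3 hours / 5.22 days)


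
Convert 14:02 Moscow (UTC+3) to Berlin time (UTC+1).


Time difference = UTC+1 - UTC+3 = -2 hours
New hour = (14 -2) mod 24
= 12 mod 24 = 12
Minutes unchanged → 12:02

12:02


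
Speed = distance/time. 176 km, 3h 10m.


Distance: 176 km
Time: 3h 10m = 190 min = 190/60 = 19/6 hours
Speed = 176 ÷ (19/6) = 176 × 6 / 19 = 1056/19 ≈ 55.6 km/h

55.6 km/h


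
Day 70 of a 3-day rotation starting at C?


Shift C

Shifts: A, B, C
Start: C (index 2)
Day 70: (2 + 70 - 1) mod 3
= 71 mod 3
= 2
Index 2 → shift C


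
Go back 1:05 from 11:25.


Start: 685 minutes from midnight
Subtract: 65 minutes
Remaining: 685 - 65 = 620
Hours: 10, Minutes: 20

10:20


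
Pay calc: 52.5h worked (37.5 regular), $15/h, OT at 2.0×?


$1012.50

Regular: 37.5h × $15 = $562.50
Overtime: 52.5 - 37.5 = 15.0h
OT pay: 15.0h × $15 × 2.0 = $450.00
Total = $562.50 + $450.00 = $1012.50


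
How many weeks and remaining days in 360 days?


51 weeks 3 days

Weeks: 360 ÷ 7 = 51 remainder 3


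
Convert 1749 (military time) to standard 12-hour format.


5:49 PM

Hour: 17
17 - 12 = 5 → PM


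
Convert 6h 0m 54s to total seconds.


21654 seconds

Hours: 6 × 3600 = 21600
Minutes: 0 × 60 = 0
Seconds: 54
Total = 21600 + 0 + 54 = 21654


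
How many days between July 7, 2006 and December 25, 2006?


171 days

From July 7, 2006 to December 25, 2006
Rest of July 2006: 31 - 7 = 24
Full months: August 31, September 30, October 31, November 30
Days into December 2006: 25
Total = 24 + 31 + 30 + 31 + 30 + 25 = 171 days


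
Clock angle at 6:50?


95.0°

Hour hand = 6×30 + 50×0.5 = 205.0°
Minute hand = 50×6 = 300°
Difference = |205.0 - 300| = 95.0°


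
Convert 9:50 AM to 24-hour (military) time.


Input: 9:50 AM
AM hour stays: 9

09:50


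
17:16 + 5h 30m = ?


Start: 1036 minutes from midnight
Add: 330 minutes
Total: 1366 minutes
Hours: 1366 ÷ 60 = 22 remainder 46

22:46


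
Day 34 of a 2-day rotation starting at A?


Shift B

Shifts: A, B
Start: A (index 0)
Day 34: (0 + 34 - 1) mod 2
= 33 mod 2
= 1
Index 1 → shift B


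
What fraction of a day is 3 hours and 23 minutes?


0.1410 (14.10%)

Total minutes: 3×60 + 23 = 203
Day = 24×60 = 1440 minutes
Fraction = 203/1440 ≈ 0.1410
As a percentage: 203/1440 × 100 ≈ 14.10%


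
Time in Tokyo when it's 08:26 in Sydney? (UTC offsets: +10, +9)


07:26

Time difference = UTC+9 - UTC+10 = -1 hours
New hour = (8 -1) mod 24
= 7 mod 24 = 7
Minutes unchanged → 07:26


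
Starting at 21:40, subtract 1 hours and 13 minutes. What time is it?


Start: 1300 minutes from midnight
Subtract: 73 minutes
Remaining: 1300 - 73 = 1227
Hours: 20, Minutes: 27

20:27


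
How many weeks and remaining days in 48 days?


Weeks: 48 ÷ 7 = 6 remainder 6

6 weeks 6 days


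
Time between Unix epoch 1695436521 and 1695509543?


73022 seconds (20.3 hours / 0.85 days)

Difference = 1695509543 - 1695436521 = 73022 seconds
In hours: 73022 / 3600 ≈ 20.3
In days: 73022 / 86400 ≈ 0.85


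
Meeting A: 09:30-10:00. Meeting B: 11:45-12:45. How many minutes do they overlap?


Meeting A: 570-600 (in minutes from midnight)
Meeting B: 705-765
Overlap start = max(570, 705) = 705
Overlap end = min(600, 765) = 600
Overlap = max(0, 600 - 705) = 0 min

0 minutes


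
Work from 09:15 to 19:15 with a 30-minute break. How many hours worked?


Total time = (19×60+15) - (9×60+15)
= 1155 - 555 = 600 min
Minus break: 600 - 30 = 570 min
= 9h 30m

9h 30m (570 minutes)


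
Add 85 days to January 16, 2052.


April 10, 2052

Start: January 16, 2052
Add 85 days
January 16 → February 1: 31 - 16 + 1 = 16 days (85 - 16 = 69 left)
February 1 → March 1: 29 - 1 + 1 = 29 days (69 - 29 = 40 left)
March 1 → April 1: 31 - 1 + 1 = 31 days (40 - 31 = 9 left)
April 1 + 9 = April 10, 2052


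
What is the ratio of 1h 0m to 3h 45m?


Duration 1: 60 minutes
Duration 2: 225 minutes
Ratio = 60:225
GCD = 15
Simplified = 4:15
As a decimal: 4/15 ≈ 0.27

4:15 (0.27)


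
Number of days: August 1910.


31 days

Month: August (month 8)
August has 31 days


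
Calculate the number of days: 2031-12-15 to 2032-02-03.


From December 15, 2031 to February 3, 2032
Rest of December 2031: 31 - 15 = 16
Full months: January 31
Days into February 2032: 3
Total = 16 + 31 + 3 = 50 days

50 days


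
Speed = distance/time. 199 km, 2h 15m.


88.4 km/h

Distance: 199 km
Time: 2h 15m = 135 min = 135/60 = 9/4 hours
Speed = 199 ÷ (9/4) = 199 × 4 / 9 = 796/9 ≈ 88.4 km/h


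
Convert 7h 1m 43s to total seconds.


25303 seconds

Hours: 7 × 3600 = 25200
Minutes: 1 × 60 = 60
Seconds: 43
Total = 25200 + 60 + 43 = 25303


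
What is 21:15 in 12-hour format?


Hour: 21
21 - 12 = 9 → PM

9:15 PM


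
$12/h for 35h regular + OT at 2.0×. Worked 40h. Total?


Regular: 35h × $12 = $420.00
Overtime: 40 - 35 = 5h
OT pay: 5h × $12 × 2.0 = $120.00
Total = $420.00 + $120.00 = $540.00

$540.00


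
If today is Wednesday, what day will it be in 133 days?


Start: Wednesday (index 2)
(2 + 133) mod 7
= 135 mod 7
= 2
Index 2 → Wednesday

Wednesday


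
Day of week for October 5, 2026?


Monday

Zeller's congruence:
q=5, m=10, k=26, j=20
h = (5 + ⌊13×11/5⌋ + 26 + ⌊26/4⌋ + ⌊20/4⌋ - 2×20) mod 7
= (5 + 28 + 26 + 6 + 5 - 40) mod 7
= 30 mod 7 = 2
h=2 → Monday


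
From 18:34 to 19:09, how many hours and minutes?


End time in minutes: 19×60 + 9 = 1149
Start time in minutes: 18×60 + 34 = 1114
Difference = 1149 - 1114 = 35 minutes
= 0 hours 35 minutes

0h 35m


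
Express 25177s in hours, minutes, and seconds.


6h 59m 37s

Hours: 25177 ÷ 3600 = 6 remainder 3577
Minutes: 3577 ÷ 60 = 59 remainder 37
Seconds: 37


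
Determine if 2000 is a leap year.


Yes

Rules: divisible by 4 AND (not by 100 OR by 400)
2000 ÷ 4 = 500 exactly → divisible by 4
2000 ÷ 100 = 20 exactly → divisible by 100
2000 ÷ 400 = 5 exactly → divisible by 400
Divisible by 400 → leap year


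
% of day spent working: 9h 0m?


Time: 540 minutes
Day: 1440 minutes
Percentage = (540/1440) × 100 = 37.5%

37.5%


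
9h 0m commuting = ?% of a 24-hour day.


Time: 540 minutes
Day: 1440 minutes
Percentage = (540/1440) × 100 = 37.5%

37.5%


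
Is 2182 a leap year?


Rules: divisible by 4 AND (not by 100 OR by 400)
2182 ÷ 4 = 545 remainder 2 → not divisible by 4
Not divisible by 4 → not a leap year

No


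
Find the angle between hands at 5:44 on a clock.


Hour hand = 5×30 + 44×0.5 = 172.0°
Minute hand = 44×6 = 264°
Difference = |172.0 - 264| = 92.0°

92.0°


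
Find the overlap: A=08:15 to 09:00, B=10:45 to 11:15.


0 minutes

Meeting A: 495-540 (in minutes from midnight)
Meeting B: 645-675
Overlap start = max(495, 645) = 645
Overlap end = min(540, 675) = 540
Overlap = max(0, 540 - 645) = 0 min


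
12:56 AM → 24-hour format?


00:56

Input: 12:56 AM
12 AM → 00 (midnight)


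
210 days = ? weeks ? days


30 weeks 0 days

Weeks: 210 ÷ 7 = 30 remainder 0


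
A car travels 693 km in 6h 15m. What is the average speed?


110.9 km/h

Distance: 693 km
Time: 6h 15m = 375 min = 375/60 = 25/4 hours
Speed = 693 ÷ (25/4) = 693 × 4 / 25 = 2772/25 ≈ 110.9 km/h


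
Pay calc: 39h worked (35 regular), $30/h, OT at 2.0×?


$1290.00

Regular: 35h × $30 = $1050.00
Overtime: 39 - 35 = 4h
OT pay: 4h × $30 × 2.0 = $240.00
Total = $1050.00 + $240.00 = $1290.00


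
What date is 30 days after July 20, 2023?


Start: July 20, 2023
Add 30 days
July 20 → August 1: 31 - 20 + 1 = 12 days (30 - 12 = 18 left)
August 1 + 18 = August 19, 2023

August 19, 2023


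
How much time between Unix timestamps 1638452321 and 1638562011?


109690 seconds (30.5 hours / 1.27 days)

Difference = 1638562011 - 1638452321 = 109690 seconds
In hours: 109690 / 3600 ≈ 30.5
In days: 109690 / 86400 ≈ 1.27


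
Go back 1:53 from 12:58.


Start: 778 minutes from midnight
Subtract: 113 minutes
Remaining: 778 - 113 = 665
Hours: 11, Minutes: 5

11:05


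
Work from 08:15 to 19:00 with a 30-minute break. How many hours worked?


Total time = (19×60+0) - (8×60+15)
= 1140 - 495 = 645 min
Minus break: 645 - 30 = 615 min
= 10h 15m

10h 15m (615 minutes)


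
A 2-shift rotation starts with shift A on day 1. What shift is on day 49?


Shift A

Shifts: A, B
Start: A (index 0)
Day 49: (0 + 49 - 1) mod 2
= 48 mod 2
= 0
Index 0 → shift A


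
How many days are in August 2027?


Month: August (month 8)
August has 31 days

31 days


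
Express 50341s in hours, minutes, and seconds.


Hours: 50341 ÷ 3600 = 13 remainder 3541
Minutes: 3541 ÷ 60 = 59 remainder 1
Seconds: 1

13h 59m 1s


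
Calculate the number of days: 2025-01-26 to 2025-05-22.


From January 26, 2025 to May 22, 2025
Rest of January 2025: 31 - 26 = 5
Full months: February 2025 28, March 31, April 30
Days into May 2025: 22
Total = 5 + 28 + 31 + 30 + 22 = 116 days

116 days


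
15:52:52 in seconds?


Hours: 15 × 3600 = 54000
Minutes: 52 × 60 = 3120
Seconds: 52
Total = 54000 + 3120 + 52 = 57172

57172 seconds


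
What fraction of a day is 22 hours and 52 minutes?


Total minutes: 22×60 + 52 = 1372
Day = 24×60 = 1440 minutes
Fraction = 1372/1440 ≈ 0.9528
As a percentage: 1372/1440 × 100 ≈ 95.28%

0.9528 (95.28%)


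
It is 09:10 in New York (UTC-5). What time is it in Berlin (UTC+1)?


15:10

Time difference = UTC+1 - UTC-5 = +6 hours
New hour = (9 + 6) mod 24
= 15 mod 24 = 15
Minutes unchanged → 15:10


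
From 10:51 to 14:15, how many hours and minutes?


End time in minutes: 14×60 + 15 = 855
Start time in minutes: 10×60 + 51 = 651
Difference = 855 - 651 = 204 minutes
= 3 hours 24 minutes

3h 24m


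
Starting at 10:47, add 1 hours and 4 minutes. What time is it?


Start: 647 minutes from midnight
Add: 64 minutes
Total: 711 minutes
Hours: 711 ÷ 60 = 11 remainder 51

11:51


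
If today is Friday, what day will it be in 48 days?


Start: Friday (index 4)
(4 + 48) mod 7
= 52 mod 7
= 3
Index 3 → Thursday

Thursday


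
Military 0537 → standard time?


Hour: 5
5 < 12 → AM

5:37 AM


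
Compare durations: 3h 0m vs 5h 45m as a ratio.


Duration 1: 180 minutes
Duration 2: 345 minutes
Ratio = 180:345
GCD = 15
Simplified = 12:23
As a decimal: 12/23 ≈ 0.52

12:23 (0.52)


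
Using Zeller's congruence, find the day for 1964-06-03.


Wednesday

Zeller's congruence:
q=3, m=6, k=64, j=19
h = (3 + ⌊13×7/5⌋ + 64 + ⌊64/4⌋ + ⌊19/4⌋ - 2×19) mod 7
= (3 + 18 + 64 + 16 + 4 - 38) mod 7
= 67 mod 7 = 4
h=4 → Wednesday


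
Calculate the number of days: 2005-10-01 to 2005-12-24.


From October 1, 2005 to December 24, 2005
Rest of October 2005: 31 - 1 = 30
Full months: November 30
Days into December 2005: 24
Total = 30 + 30 + 24 = 84 days

84 days


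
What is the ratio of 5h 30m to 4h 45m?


22:19 (1.16)

Duration 1: 330 minutes
Duration 2: 285 minutes
Ratio = 330:285
GCD = 15
Simplified = 22:19
As a decimal: 22/19 ≈ 1.16


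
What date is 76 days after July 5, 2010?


September 19, 2010

Start: July 5, 2010
Add 76 days
July 5 → August 1: 31 - 5 + 1 = 27 days (76 - 27 = 49 left)
August 1 → September 1: 31 - 1 + 1 = 31 days (49 - 31 = 18 left)
September 1 + 18 = September 19, 2010


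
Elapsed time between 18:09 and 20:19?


End time in minutes: 20×60 + 19 = 1219
Start time in minutes: 18×60 + 9 = 1089
Difference = 1219 - 1089 = 130 minutes
= 2 hours 10 minutes

2h 10m


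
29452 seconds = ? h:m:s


Hours: 29452 ÷ 3600 = 8 remainder 652
Minutes: 652 ÷ 60 = 10 remainder 52
Seconds: 52

8h 10m 52s


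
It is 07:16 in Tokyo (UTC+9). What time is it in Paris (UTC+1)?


23:16 (previous day)

Time difference = UTC+1 - UTC+9 = -8 hours
New hour = (7 -8) mod 24
= -1 mod 24 = 23
Minutes unchanged → 23:16; -1 < 0 → previous day


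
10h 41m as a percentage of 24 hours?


Total minutes: 10×60 + 41 = 641
Day = 24×60 = 1440 minutes
Fraction = 641/1440 ≈ 0.4451
As a percentage: 641/1440 × 100 ≈ 44.51%

0.4451 (44.51%)


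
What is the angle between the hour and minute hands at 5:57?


163.5°

Hour hand = 5×30 + 57×0.5 = 178.5°
Minute hand = 57×6 = 342°
Difference = |178.5 - 342| = 163.5°


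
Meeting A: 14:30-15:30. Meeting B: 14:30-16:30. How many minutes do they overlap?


Meeting A: 870-930 (in minutes from midnight)
Meeting B: 870-990
Overlap start = max(870, 870) = 870
Overlap end = min(930, 990) = 930
Overlap = max(0, 930 - 870) = 60 min

60 minutes


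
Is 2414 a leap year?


No

Rules: divisible by 4 AND (not by 100 OR by 400)
2414 ÷ 4 = 603 remainder 2 → not divisible by 4
Not divisible by 4 → not a leap year


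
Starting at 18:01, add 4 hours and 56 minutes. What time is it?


Start: 1081 minutes from midnight
Add: 296 minutes
Total: 1377 minutes
Hours: 1377 ÷ 60 = 22 remainder 57

22:57


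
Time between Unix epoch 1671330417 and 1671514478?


Difference = 1671514478 - 1671330417 = 184061 seconds
In hours: 184061 / 3600 ≈ 51.1
In days: 184061 / 86400 ≈ 2.13

184061 seconds (51.1 hours / 2.13 days)


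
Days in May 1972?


31 days

Month: May (month 5)
May has 31 days


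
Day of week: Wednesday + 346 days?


Saturday

Start: Wednesday (index 2)
(2 + 346) mod 7
= 348 mod 7
= 5
Index 5 → Saturday


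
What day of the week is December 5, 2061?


Monday

Zeller's congruence:
q=5, m=12, k=61, j=20
h = (5 + ⌊13×13/5⌋ + 61 + ⌊61/4⌋ + ⌊20/4⌋ - 2×20) mod 7
= (5 + 33 + 61 + 15 + 5 - 40) mod 7
= 79 mod 7 = 2
h=2 → Monday


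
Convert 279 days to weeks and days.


Weeks: 279 ÷ 7 = 39 remainder 6

39 weeks 6 days


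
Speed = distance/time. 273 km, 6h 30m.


42.0 km/h

Distance: 273 km
Time: 6h 30m = 390 min = 390/60 = 13/2 hours
Speed = 273 ÷ (13/2) = 273 × 2 / 13 = 546/13 = 42.0 km/h


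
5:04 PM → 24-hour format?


17:04

Input: 5:04 PM
PM: 5 + 12 = 17


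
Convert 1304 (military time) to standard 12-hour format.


Hour: 13
13 - 12 = 1 → PM

1:04 PM


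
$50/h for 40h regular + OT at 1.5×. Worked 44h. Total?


Regular: 40h × $50 = $2000.00
Overtime: 44 - 40 = 4h
OT pay: 4h × $50 × 1.5 = $300.00
Total = $2000.00 + $300.00 = $2300.00

$2300.00


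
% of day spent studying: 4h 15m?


17.7%

Time: 255 minutes
Day: 1440 minutes
Percentage = (255/1440) × 100 ≈ 17.7%


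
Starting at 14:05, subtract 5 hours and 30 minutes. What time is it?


Start: 845 minutes from midnight
Subtract: 330 minutes
Remaining: 845 - 330 = 515
Hours: 8, Minutes: 35

08:35


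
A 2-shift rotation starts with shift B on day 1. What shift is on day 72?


Shifts: A, B
Start: B (index 1)
Day 72: (1 + 72 - 1) mod 2
= 72 mod 2
= 0
Index 0 → shift A

Shift A


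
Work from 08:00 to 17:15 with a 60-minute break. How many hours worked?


8h 15m (495 minutes)

Total time = (17×60+15) - (8×60+0)
= 1035 - 480 = 555 min
Minus break: 555 - 60 = 495 min
= 8h 15m


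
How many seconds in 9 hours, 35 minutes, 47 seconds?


Hours: 9 × 3600 = 32400
Minutes: 35 × 60 = 2100
Seconds: 47
Total = 32400 + 2100 + 47 = 34547

34547 seconds


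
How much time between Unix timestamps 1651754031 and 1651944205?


Difference = 1651944205 - 1651754031 = 190174 seconds
In hours: 190174 / 3600 ≈ 52.8
In days: 190174 / 86400 ≈ 2.20

190174 seconds (52.8 hours / 2.20 days)


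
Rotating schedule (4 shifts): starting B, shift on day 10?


Shift C

Shifts: A, B, C, D
Start: B (index 1)
Day 10: (1 + 10 - 1) mod 4
= 10 mod 4
= 2
Index 2 → shift C


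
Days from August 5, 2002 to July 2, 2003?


From August 5, 2002 to July 2, 2003
Rest of August 2002: 31 - 5 = 26
Full months: September 30, October 31, November 30, December 31, January 31, February 2003 28, March 31, April 30, May 31, June 30
Days into July 2003: 2
Total = 26 + 30 + 31 + 30 + 31 + 31 + 28 + 31 + 30 + 31 + 30 + 2 = 331 days

331 days


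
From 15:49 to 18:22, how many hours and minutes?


End time in minutes: 18×60 + 22 = 1102
Start time in minutes: 15×60 + 49 = 949
Difference = 1102 - 949 = 153 minutes
= 2 hours 33 minutes

2h 33m


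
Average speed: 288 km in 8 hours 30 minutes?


33.9 km/h

Distance: 288 km
Time: 8h 30m = 510 min = 510/60 = 17/2 hours
Speed = 288 ÷ (17/2) = 288 × 2 / 17 = 576/17 ≈ 33.9 km/h


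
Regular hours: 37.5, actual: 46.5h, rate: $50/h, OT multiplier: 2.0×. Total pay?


Regular: 37.5h × $50 = $1875.00
Overtime: 46.5 - 37.5 = 9.0h
OT pay: 9.0h × $50 × 2.0 = $900.00
Total = $1875.00 + $900.00 = $2775.00

$2775.00


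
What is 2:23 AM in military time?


02:23

Input: 2:23 AM
AM hour stays: 2


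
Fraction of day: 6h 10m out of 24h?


0.2569 (25.69%)

Total minutes: 6×60 + 10 = 370
Day = 24×60 = 1440 minutes
Fraction = 370/1440 ≈ 0.2569
As a percentage: 370/1440 × 100 ≈ 25.69%


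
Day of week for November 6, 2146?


Zeller's congruence:
q=6, m=11, k=46, j=21
h = (6 + ⌊13×12/5⌋ + 46 + ⌊46/4⌋ + ⌊21/4⌋ - 2×21) mod 7
= (6 + 31 + 46 + 11 + 5 - 42) mod 7
= 57 mod 7 = 1
h=1 → Sunday

Sunday


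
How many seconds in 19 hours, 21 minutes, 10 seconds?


69670 seconds

Hours: 19 × 3600 = 68400
Minutes: 21 × 60 = 1260
Seconds: 10
Total = 68400 + 1260 + 10 = 69670


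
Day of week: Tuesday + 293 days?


Start: Tuesday (index 1)
(1 + 293) mod 7
= 294 mod 7
= 0
Index 0 → Monday

Monday


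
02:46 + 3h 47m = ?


Start: 166 minutes from midnight
Add: 227 minutes
Total: 393 minutes
Hours: 393 ÷ 60 = 6 remainder 33

06:33


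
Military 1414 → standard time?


2:14 PM

Hour: 14
14 - 12 = 2 → PM


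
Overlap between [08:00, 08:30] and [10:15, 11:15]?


0 minutes

Meeting A: 480-510 (in minutes from midnight)
Meeting B: 615-675
Overlap start = max(480, 615) = 615
Overlap end = min(510, 675) = 510
Overlap = max(0, 510 - 615) = 0 min


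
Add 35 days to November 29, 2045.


Start: November 29, 2045
Add 35 days
November 29 → December 1: 30 - 29 + 1 = 2 days (35 - 2 = 33 left)
December 1 → January 1: 31 - 1 + 1 = 31 days (33 - 31 = 2 left)
January 1 + 2 = January 3, 2046

January 3, 2046


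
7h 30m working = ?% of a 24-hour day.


Time: 450 minutes
Day: 1440 minutes
Percentage = (450/1440) × 100 ≈ 31.3%

31.3%


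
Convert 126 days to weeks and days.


Weeks: 126 ÷ 7 = 18 remainder 0

18 weeks 0 days


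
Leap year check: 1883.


Rules: divisible by 4 AND (not by 100 OR by 400)
1883 ÷ 4 = 470 remainder 3 → not divisible by 4
Not divisible by 4 → not a leap year

No


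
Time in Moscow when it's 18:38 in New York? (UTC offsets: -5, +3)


02:38 (next day)

Time difference = UTC+3 - UTC-5 = +8 hours
New hour = (18 + 8) mod 24
= 26 mod 24 = 2
Minutes unchanged → 02:38; 26 ≥ 24 → next day


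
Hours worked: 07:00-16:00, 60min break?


Total time = (16×60+0) - (7×60+0)
= 960 - 420 = 540 min
Minus break: 540 - 60 = 480 min
= 8h 0m

8h 0m (480 minutes)


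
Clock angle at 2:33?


Hour hand = 2×30 + 33×0.5 = 76.5°
Minute hand = 33×6 = 198°
Difference = |76.5 - 198| = 121.5°

121.5°


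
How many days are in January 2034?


31 days

Month: January (month 1)
January has 31 days


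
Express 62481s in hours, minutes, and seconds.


17h 21m 21s

Hours: 62481 ÷ 3600 = 17 remainder 1281
Minutes: 1281 ÷ 60 = 21 remainder 21
Seconds: 21


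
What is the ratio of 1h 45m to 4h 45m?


Duration 1: 105 minutes
Duration 2: 285 minutes
Ratio = 105:285
GCD = 15
Simplified = 7:19
As a decimal: 7/19 ≈ 0.37

7:19 (0.37)


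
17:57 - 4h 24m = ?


Start: 1077 minutes from midnight
Subtract: 264 minutes
Remaining: 1077 - 264 = 813
Hours: 13, Minutes: 33

13:33


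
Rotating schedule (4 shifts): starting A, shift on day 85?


Shifts: A, B, C, D
Start: A (index 0)
Day 85: (0 + 85 - 1) mod 4
= 84 mod 4
= 0
Index 0 → shift A

Shift A


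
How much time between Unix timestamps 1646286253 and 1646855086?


568833 seconds (158.0 hours / 6.58 days)

Difference = 1646855086 - 1646286253 = 568833 seconds
In hours: 568833 / 3600 ≈ 158.0
In days: 568833 / 86400 ≈ 6.58


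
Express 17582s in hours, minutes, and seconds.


4h 53m 2s

Hours: 17582 ÷ 3600 = 4 remainder 3182
Minutes: 3182 ÷ 60 = 53 remainder 2
Seconds: 2


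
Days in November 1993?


Month: November (month 11)
November has 30 days

30 days


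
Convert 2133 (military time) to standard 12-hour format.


Hour: 21
21 - 12 = 9 → PM

9:33 PM


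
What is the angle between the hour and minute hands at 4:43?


116.5°

Hour hand = 4×30 + 43×0.5 = 141.5°
Minute hand = 43×6 = 258°
Difference = |141.5 - 258| = 116.5°


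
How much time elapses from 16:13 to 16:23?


0h 10m

End time in minutes: 16×60 + 23 = 983
Start time in minutes: 16×60 + 13 = 973
Difference = 983 - 973 = 10 minutes
= 0 hours 10 minutes


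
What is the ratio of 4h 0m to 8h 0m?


Duration 1: 240 minutes
Duration 2: 480 minutes
Ratio = 240:480
GCD = 240
Simplified = 1:2
As a decimal: 1/2 = 0.50

1:2 (0.50)


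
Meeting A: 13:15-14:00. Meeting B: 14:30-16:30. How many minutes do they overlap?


Meeting A: 795-840 (in minutes from midnight)
Meeting B: 870-990
Overlap start = max(795, 870) = 870
Overlap end = min(840, 990) = 840
Overlap = max(0, 840 - 870) = 0 min

0 minutes


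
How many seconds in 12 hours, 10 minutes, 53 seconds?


43853 seconds

Hours: 12 × 3600 = 43200
Minutes: 10 × 60 = 600
Seconds: 53
Total = 43200 + 600 + 53 = 43853


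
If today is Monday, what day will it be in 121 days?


Wednesday

Start: Monday (index 0)
(0 + 121) mod 7
= 121 mod 7
= 2
Index 2 → Wednesday


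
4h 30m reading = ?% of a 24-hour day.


Time: 270 minutes
Day: 1440 minutes
Percentage = (270/1440) × 100 ≈ 18.8%

18.8%


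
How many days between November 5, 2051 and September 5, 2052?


From November 5, 2051 to September 5, 2052
Rest of November 2051: 30 - 5 = 25
Full months: December 31, January 31, February 2052 29, March 31, April 30, May 31, June 30, July 31, August 31
Days into September 2052: 5
Total = 25 + 31 + 31 + 29 + 31 + 30 + 31 + 30 + 31 + 31 + 5 = 305 days

305 days


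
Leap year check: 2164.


Yes

Rules: divisible by 4 AND (not by 100 OR by 400)
2164 ÷ 4 = 541 exactly → divisible by 4
2164 ÷ 100 = 21 remainder 64 → not divisible by 100
Divisible by 4 but not by 100 → leap year


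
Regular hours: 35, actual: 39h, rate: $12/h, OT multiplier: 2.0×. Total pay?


Regular: 35h × $12 = $420.00
Overtime: 39 - 35 = 4h
OT pay: 4h × $12 × 2.0 = $96.00
Total = $420.00 + $96.00 = $516.00

$516.00


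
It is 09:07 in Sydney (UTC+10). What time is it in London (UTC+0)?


23:07 (previous day)

Time difference = UTC+0 - UTC+10 = -10 hours
New hour = (9 -10) mod 24
= -1 mod 24 = 23
Minutes unchanged → 23:07; -1 < 0 → previous day


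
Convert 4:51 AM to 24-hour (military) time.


Input: 4:51 AM
AM hour stays: 4

04:51


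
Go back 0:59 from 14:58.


Start: 898 minutes from midnight
Subtract: 59 minutes
Remaining: 898 - 59 = 839
Hours: 13, Minutes: 59

13:59


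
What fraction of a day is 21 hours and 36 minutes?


Total minutes: 21×60 + 36 = 1296
Day = 24×60 = 1440 minutes
Fraction = 1296/1440 = 0.9000
As a percentage: 1296/1440 × 100 = 90.00%

0.9000 (90.00%)


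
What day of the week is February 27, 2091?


Tuesday

Zeller's congruence:
q=27, m=14, k=90, j=20
h = (27 + ⌊13×15/5⌋ + 90 + ⌊90/4⌋ + ⌊20/4⌋ - 2×20) mod 7
= (27 + 39 + 90 + 22 + 5 - 40) mod 7
= 143 mod 7 = 3
h=3 → Tuesday


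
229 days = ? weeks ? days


Weeks: 229 ÷ 7 = 32 remainder 5

32 weeks 5 days


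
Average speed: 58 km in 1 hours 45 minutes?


33.1 km/h

Distance: 58 km
Time: 1h 45m = 105 min = 105/60 = 7/4 hours
Speed = 58 ÷ (7/4) = 58 × 4 / 7 = 232/7 ≈ 33.1 km/h


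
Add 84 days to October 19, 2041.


January 11, 2042

Start: October 19, 2041
Add 84 days
October 19 → November 1: 31 - 19 + 1 = 13 days (84 - 13 = 71 left)
November 1 → December 1: 30 - 1 + 1 = 30 days (71 - 30 = 41 left)
December 1 → January 1: 31 - 1 + 1 = 31 days (41 - 31 = 10 left)
January 1 + 10 = January 11, 2042


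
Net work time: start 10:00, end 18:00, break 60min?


7h 0m (420 minutes)

Total time = (18×60+0) - (10×60+0)
= 1080 - 600 = 480 min
Minus break: 480 - 60 = 420 min
= 7h 0m


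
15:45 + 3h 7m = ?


Start: 945 minutes from midnight
Add: 187 minutes
Total: 1132 minutes
Hours: 1132 ÷ 60 = 18 remainder 52

18:52


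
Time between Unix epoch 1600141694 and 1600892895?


Difference = 1600892895 - 1600141694 = 751201 seconds
In hours: 751201 / 3600 ≈ 208.7
In days: 751201 / 86400 ≈ 8.69

751201 seconds (208.7 hours / 8.69 days)


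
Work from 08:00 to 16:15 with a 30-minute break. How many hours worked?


Total time = (16×60+15) - (8×60+0)
= 975 - 480 = 495 min
Minus break: 495 - 30 = 465 min
= 7h 45m

7h 45m (465 minutes)


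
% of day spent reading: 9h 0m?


Time: 540 minutes
Day: 1440 minutes
Percentage = (540/1440) × 100 = 37.5%

37.5%


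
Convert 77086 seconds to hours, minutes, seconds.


Hours: 77086 ÷ 3600 = 21 remainder 1486
Minutes: 1486 ÷ 60 = 24 remainder 46
Seconds: 46

21h 24m 46s


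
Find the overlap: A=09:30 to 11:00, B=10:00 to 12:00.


Meeting A: 570-660 (in minutes from midnight)
Meeting B: 600-720
Overlap start = max(570, 600) = 600
Overlap end = min(660, 720) = 660
Overlap = max(0, 660 - 600) = 60 min

60 minutes


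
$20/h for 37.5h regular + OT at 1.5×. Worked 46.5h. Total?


Regular: 37.5h × $20 = $750.00
Overtime: 46.5 - 37.5 = 9.0h
OT pay: 9.0h × $20 × 1.5 = $270.00
Total = $750.00 + $270.00 = $1020.00

$1020.00


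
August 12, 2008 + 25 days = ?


Start: August 12, 2008
Add 25 days
August 12 → September 1: 31 - 12 + 1 = 20 days (25 - 20 = 5 left)
September 1 + 5 = September 6, 2008

September 6, 2008


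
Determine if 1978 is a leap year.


No

Rules: divisible by 4 AND (not by 100 OR by 400)
1978 ÷ 4 = 494 remainder 2 → not divisible by 4
Not divisible by 4 → not a leap year


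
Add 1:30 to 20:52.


Start: 1252 minutes from midnight
Add: 90 minutes
Total: 1342 minutes
Hours: 1342 ÷ 60 = 22 remainder 22

22:22


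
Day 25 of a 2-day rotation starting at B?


Shift B

Shifts: A, B
Start: B (index 1)
Day 25: (1 + 25 - 1) mod 2
= 25 mod 2
= 1
Index 1 → shift B


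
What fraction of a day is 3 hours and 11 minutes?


0.1326 (13.26%)

Total minutes: 3×60 + 11 = 191
Day = 24×60 = 1440 minutes
Fraction = 191/1440 ≈ 0.1326
As a percentage: 191/1440 × 100 ≈ 13.26%


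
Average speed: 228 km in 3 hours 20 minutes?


Distance: 228 km
Time: 3h 20m = 200 min = 200/60 = 10/3 hours
Speed = 228 ÷ (10/3) = 228 × 3 / 10 = 684/10 = 68.4 km/h

68.4 km/h


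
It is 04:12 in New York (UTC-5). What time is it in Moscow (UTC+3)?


Time difference = UTC+3 - UTC-5 = +8 hours
New hour = (4 + 8) mod 24
= 12 mod 24 = 12
Minutes unchanged → 12:12

12:12


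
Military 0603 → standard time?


6:03 AM

Hour: 6
6 < 12 → AM


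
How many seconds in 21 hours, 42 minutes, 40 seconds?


Hours: 21 × 3600 = 75600
Minutes: 42 × 60 = 2520
Seconds: 40
Total = 75600 + 2520 + 40 = 78160

78160 seconds


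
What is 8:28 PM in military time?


20:28

Input: 8:28 PM
PM: 8 + 12 = 20


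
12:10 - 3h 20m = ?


08:50

Start: 730 minutes from midnight
Subtract: 200 minutes
Remaining: 730 - 200 = 530
Hours: 8, Minutes: 50


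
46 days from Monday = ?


Start: Monday (index 0)
(0 + 46) mod 7
= 46 mod 7
= 4
Index 4 → Friday

Friday


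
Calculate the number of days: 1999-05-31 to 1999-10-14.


136 days

From May 31, 1999 to October 14, 1999
Rest of May 1999: 31 - 31 = 0
Full months: June 30, July 31, August 31, September 30
Days into October 1999: 14
Total = 0 + 30 + 31 + 31 + 30 + 14 = 136 days


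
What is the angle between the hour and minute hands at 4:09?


70.5°

Hour hand = 4×30 + 9×0.5 = 124.5°
Minute hand = 9×6 = 54°
Difference = |124.5 - 54| = 70.5°


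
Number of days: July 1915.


Month: July (month 7)
July has 31 days

31 days


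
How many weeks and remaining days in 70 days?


Weeks: 70 ÷ 7 = 10 remainder 0

10 weeks 0 days


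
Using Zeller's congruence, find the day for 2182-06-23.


Sunday

Zeller's congruence:
q=23, m=6, k=82, j=21
h = (23 + ⌊13×7/5⌋ + 82 + ⌊82/4⌋ + ⌊21/4⌋ - 2×21) mod 7
= (23 + 18 + 82 + 20 + 5 - 42) mod 7
= 106 mod 7 = 1
h=1 → Sunday


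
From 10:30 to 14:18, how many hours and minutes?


3h 48m

End time in minutes: 14×60 + 18 = 858
Start time in minutes: 10×60 + 30 = 630
Difference = 858 - 630 = 228 minutes
= 3 hours 48 minutes


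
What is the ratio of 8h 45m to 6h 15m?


7:5 (1.40)

Duration 1: 525 minutes
Duration 2: 375 minutes
Ratio = 525:375
GCD = 75
Simplified = 7:5
As a decimal: 7/5 = 1.40


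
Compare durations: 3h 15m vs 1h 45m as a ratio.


Duration 1: 195 minutes
Duration 2: 105 minutes
Ratio = 195:105
GCD = 15
Simplified = 13:7
As a decimal: 13/7 ≈ 1.86

13:7 (1.86)


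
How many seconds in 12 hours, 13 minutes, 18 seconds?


Hours: 12 × 3600 = 43200
Minutes: 13 × 60 = 780
Seconds: 18
Total = 43200 + 780 + 18 = 43998

43998 seconds


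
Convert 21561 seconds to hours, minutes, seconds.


5h 59m 21s

Hours: 21561 ÷ 3600 = 5 remainder 3561
Minutes: 3561 ÷ 60 = 59 remainder 21
Seconds: 21


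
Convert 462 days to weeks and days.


66 weeks 0 days

Weeks: 462 ÷ 7 = 66 remainder 0


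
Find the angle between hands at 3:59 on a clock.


Hour hand = 3×30 + 59×0.5 = 119.5°
Minute hand = 59×6 = 354°
Difference = |119.5 - 354| = 234.5°
Since > 180°: 360 - 234.5 = 125.5°

125.5°


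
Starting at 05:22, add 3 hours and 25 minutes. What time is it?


Start: 322 minutes from midnight
Add: 205 minutes
Total: 527 minutes
Hours: 527 ÷ 60 = 8 remainder 47

08:47


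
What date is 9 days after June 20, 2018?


June 29, 2018

Start: June 20, 2018
Add 9 days
June 20 + 9 = June 29, 2018


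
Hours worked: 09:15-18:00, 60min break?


7h 45m (465 minutes)

Total time = (18×60+0) - (9×60+15)
= 1080 - 555 = 525 min
Minus break: 525 - 60 = 465 min
= 7h 45m


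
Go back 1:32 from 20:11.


18:39

Start: 1211 minutes from midnight
Subtract: 92 minutes
Remaining: 1211 - 92 = 1119
Hours: 18, Minutes: 39


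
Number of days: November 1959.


30 days

Month: November (month 11)
November has 30 days


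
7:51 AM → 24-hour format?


07:51

Input: 7:51 AM
AM hour stays: 7


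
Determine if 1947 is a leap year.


Rules: divisible by 4 AND (not by 100 OR by 400)
1947 ÷ 4 = 486 remainder 3 → not divisible by 4
Not divisible by 4 → not a leap year

No


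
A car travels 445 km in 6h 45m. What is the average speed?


65.9 km/h

Distance: 445 km
Time: 6h 45m = 405 min = 405/60 = 27/4 hours
Speed = 445 ÷ (27/4) = 445 × 4 / 27 = 1780/27 ≈ 65.9 km/h


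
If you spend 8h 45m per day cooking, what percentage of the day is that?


Time: 525 minutes
Day: 1440 minutes
Percentage = (525/1440) × 100 ≈ 36.5%

36.5%


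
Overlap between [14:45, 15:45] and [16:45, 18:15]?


Meeting A: 885-945 (in minutes from midnight)
Meeting B: 1005-1095
Overlap start = max(885, 1005) = 1005
Overlap end = min(945, 1095) = 945
Overlap = max(0, 945 - 1005) = 0 min

0 minutes


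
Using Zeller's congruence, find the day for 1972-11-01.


Wednesday

Zeller's congruence:
q=1, m=11, k=72, j=19
h = (1 + ⌊13×12/5⌋ + 72 + ⌊72/4⌋ + ⌊19/4⌋ - 2×19) mod 7
= (1 + 31 + 72 + 18 + 4 - 38) mod 7
= 88 mod 7 = 4
h=4 → Wednesday


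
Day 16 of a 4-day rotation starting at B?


Shift A

Shifts: A, B, C, D
Start: B (index 1)
Day 16: (1 + 16 - 1) mod 4
= 16 mod 4
= 0
Index 0 → shift A


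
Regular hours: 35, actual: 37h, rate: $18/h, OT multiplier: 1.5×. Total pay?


Regular: 35h × $18 = $630.00
Overtime: 37 - 35 = 2h
OT pay: 2h × $18 × 1.5 = $54.00
Total = $630.00 + $54.00 = $684.00

$684.00


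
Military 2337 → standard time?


Hour: 23
23 - 12 = 11 → PM

11:37 PM


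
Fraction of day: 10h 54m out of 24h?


Total minutes: 10×60 + 54 = 654
Day = 24×60 = 1440 minutes
Fraction = 654/1440 ≈ 0.4542
As a percentage: 654/1440 × 100 ≈ 45.42%

0.4542 (45.42%)


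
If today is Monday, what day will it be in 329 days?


Monday

Start: Monday (index 0)
(0 + 329) mod 7
= 329 mod 7
= 0
Index 0 → Monday


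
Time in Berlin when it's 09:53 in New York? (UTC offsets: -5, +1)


Time difference = UTC+1 - UTC-5 = +6 hours
New hour = (9 + 6) mod 24
= 15 mod 24 = 15
Minutes unchanged → 15:53

15:53


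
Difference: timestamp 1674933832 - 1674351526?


Difference = 1674933832 - 1674351526 = 582306 seconds
In hours: 582306 / 3600 ≈ 161.8
In days: 582306 / 86400 ≈ 6.74

582306 seconds (161.8 hours / 6.74 days)


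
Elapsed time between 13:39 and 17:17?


End time in minutes: 17×60 + 17 = 1037
Start time in minutes: 13×60 + 39 = 819
Difference = 1037 - 819 = 218 minutes
= 3 hours 38 minutes

3h 38m


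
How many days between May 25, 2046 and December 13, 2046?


From May 25, 2046 to December 13, 2046
Rest of May 2046: 31 - 25 = 6
Full months: June 30, July 31, August 31, September 30, October 31, November 30
Days into December 2046: 13
Total = 6 + 30 + 31 + 31 + 30 + 31 + 30 + 13 = 202 days

202 days


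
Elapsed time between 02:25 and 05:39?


End time in minutes: 5×60 + 39 = 339
Start time in minutes: 2×60 + 25 = 145
Difference = 339 - 145 = 194 minutes
= 3 hours 14 minutes

3h 14m


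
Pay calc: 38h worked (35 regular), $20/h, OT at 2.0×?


Regular: 35h × $20 = $700.00
Overtime: 38 - 35 = 3h
OT pay: 3h × $20 × 2.0 = $120.00
Total = $700.00 + $120.00 = $820.00

$820.00


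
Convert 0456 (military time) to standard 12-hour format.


Hour: 4
4 < 12 → AM

4:56 AM


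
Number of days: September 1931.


Month: September (month 9)
September has 30 days

30 days


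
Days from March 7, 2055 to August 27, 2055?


From March 7, 2055 to August 27, 2055
Rest of March 2055: 31 - 7 = 24
Full months: April 30, May 31, June 30, July 31
Days into August 2055: 27
Total = 24 + 30 + 31 + 30 + 31 + 27 = 173 days

173 days


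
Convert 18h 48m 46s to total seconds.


Hours: 18 × 3600 = 64800
Minutes: 48 × 60 = 2880
Seconds: 46
Total = 64800 + 2880 + 46 = 67726

67726 seconds


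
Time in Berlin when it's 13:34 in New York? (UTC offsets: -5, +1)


Time difference = UTC+1 - UTC-5 = +6 hours
New hour = (13 + 6) mod 24
= 19 mod 24 = 19
Minutes unchanged → 19:34

19:34


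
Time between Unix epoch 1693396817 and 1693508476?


Difference = 1693508476 - 1693396817 = 111659 seconds
In hours: 111659 / 3600 ≈ 31.0
In days: 111659 / 86400 ≈ 1.29

111659 seconds (31.0 hours / 1.29 days)


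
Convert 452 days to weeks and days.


Weeks: 452 ÷ 7 = 64 remainder 4

64 weeks 4 days


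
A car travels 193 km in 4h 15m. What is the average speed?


45.4 km/h

Distance: 193 km
Time: 4h 15m = 255 min = 255/60 = 17/4 hours
Speed = 193 ÷ (17/4) = 193 × 4 / 17 = 772/17 ≈ 45.4 km/h


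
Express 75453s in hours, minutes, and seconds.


Hours: 75453 ÷ 3600 = 20 remainder 3453
Minutes: 3453 ÷ 60 = 57 remainder 33
Seconds: 33

20h 57m 33s


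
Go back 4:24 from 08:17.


03:53

Start: 497 minutes from midnight
Subtract: 264 minutes
Remaining: 497 - 264 = 233
Hours: 3, Minutes: 53


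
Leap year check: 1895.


No

Rules: divisible by 4 AND (not by 100 OR by 400)
1895 ÷ 4 = 473 remainder 3 → not divisible by 4
Not divisible by 4 → not a leap year


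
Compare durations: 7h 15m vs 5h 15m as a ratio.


29:21 (1.38)

Duration 1: 435 minutes
Duration 2: 315 minutes
Ratio = 435:315
GCD = 15
Simplified = 29:21
As a decimal: 29/21 ≈ 1.38


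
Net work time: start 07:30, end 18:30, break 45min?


10h 15m (615 minutes)

Total time = (18×60+30) - (7×60+30)
= 1110 - 450 = 660 min
Minus break: 660 - 45 = 615 min
= 10h 15m


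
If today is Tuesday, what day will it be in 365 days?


Wednesday

Start: Tuesday (index 1)
(1 + 365) mod 7
= 366 mod 7
= 2
Index 2 → Wednesday


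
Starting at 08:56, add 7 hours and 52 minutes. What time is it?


16:48

Start: 536 minutes from midnight
Add: 472 minutes
Total: 1008 minutes
Hours: 1008 ÷ 60 = 16 remainder 48


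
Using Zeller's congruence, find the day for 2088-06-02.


Zeller's congruence:
q=2, m=6, k=88, j=20
h = (2 + ⌊13×7/5⌋ + 88 + ⌊88/4⌋ + ⌊20/4⌋ - 2×20) mod 7
= (2 + 18 + 88 + 22 + 5 - 40) mod 7
= 95 mod 7 = 4
h=4 → Wednesday

Wednesday


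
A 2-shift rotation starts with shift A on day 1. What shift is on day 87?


Shifts: A, B
Start: A (index 0)
Day 87: (0 + 87 - 1) mod 2
= 86 mod 2
= 0
Index 0 → shift A

Shift A
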